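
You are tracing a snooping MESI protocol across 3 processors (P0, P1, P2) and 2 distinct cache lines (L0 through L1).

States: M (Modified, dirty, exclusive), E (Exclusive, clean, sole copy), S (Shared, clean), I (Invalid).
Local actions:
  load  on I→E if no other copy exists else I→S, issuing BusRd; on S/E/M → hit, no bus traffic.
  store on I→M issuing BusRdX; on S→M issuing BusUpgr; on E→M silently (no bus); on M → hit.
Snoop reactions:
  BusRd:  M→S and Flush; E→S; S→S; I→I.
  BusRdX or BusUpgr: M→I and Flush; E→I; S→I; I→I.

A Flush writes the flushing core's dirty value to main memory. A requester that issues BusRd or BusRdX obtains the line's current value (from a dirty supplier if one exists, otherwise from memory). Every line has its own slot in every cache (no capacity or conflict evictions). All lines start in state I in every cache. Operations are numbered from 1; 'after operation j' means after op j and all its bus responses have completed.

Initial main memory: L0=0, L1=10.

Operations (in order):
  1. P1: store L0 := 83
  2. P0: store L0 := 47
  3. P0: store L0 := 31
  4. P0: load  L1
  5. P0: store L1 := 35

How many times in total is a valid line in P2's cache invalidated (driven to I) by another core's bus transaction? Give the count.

invalidations = 0

  op1 P1: store L0 := 83 → I/M/I on L0; bus BusRdX; mem=0
  op2 P0: store L0 := 47 → M/I/I on L0; bus BusRdX Flush; mem=83
  op3 P0: store L0 := 31 → M/I/I on L0; bus (none); mem=83
  op4 P0: load  L1 → E/I/I on L1; bus BusRd; mem=10
  op5 P0: store L1 := 35 → M/I/I on L1; bus (none); mem=10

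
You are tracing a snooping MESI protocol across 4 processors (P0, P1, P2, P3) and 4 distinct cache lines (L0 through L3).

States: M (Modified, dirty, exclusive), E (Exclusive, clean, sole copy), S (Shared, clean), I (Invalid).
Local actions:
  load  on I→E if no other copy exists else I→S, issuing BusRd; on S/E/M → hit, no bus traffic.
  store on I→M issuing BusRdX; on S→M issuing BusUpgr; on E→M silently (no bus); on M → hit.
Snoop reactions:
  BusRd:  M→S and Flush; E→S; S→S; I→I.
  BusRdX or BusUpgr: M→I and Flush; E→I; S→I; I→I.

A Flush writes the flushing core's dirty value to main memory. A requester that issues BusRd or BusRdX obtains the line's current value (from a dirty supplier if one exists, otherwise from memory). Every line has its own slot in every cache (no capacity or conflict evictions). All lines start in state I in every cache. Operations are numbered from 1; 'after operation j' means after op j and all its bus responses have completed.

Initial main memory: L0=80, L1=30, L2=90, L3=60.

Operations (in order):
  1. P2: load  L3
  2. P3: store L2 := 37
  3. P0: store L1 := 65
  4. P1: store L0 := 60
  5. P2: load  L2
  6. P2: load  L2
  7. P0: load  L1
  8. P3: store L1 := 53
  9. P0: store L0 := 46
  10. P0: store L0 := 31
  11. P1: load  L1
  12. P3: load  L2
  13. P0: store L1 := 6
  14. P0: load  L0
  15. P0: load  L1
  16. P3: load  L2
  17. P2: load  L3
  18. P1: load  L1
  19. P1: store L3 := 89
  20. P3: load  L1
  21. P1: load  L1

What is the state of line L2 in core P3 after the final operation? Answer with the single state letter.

1. P2: load  L3  bus=[BusRd]  L3: P0=I P1=I P2=E P3=I  mem[L3]=60
2. P3: store L2 := 37  bus=[BusRdX]  L2: P0=I P1=I P2=I P3=M  mem[L2]=90
3. P0: store L1 := 65  bus=[BusRdX]  L1: P0=M P1=I P2=I P3=I  mem[L1]=30
4. P1: store L0 := 60  bus=[BusRdX]  L0: P0=I P1=M P2=I P3=I  mem[L0]=80
5. P2: load  L2  bus=[BusRd,Flush]  L2: P0=I P1=I P2=S P3=S  mem[L2]=37
6. P2: load  L2  bus=[-]  L2: P0=I P1=I P2=S P3=S  mem[L2]=37
7. P0: load  L1  bus=[-]  L1: P0=M P1=I P2=I P3=I  mem[L1]=30
8. P3: store L1 := 53  bus=[BusRdX,Flush]  L1: P0=I P1=I P2=I P3=M  mem[L1]=65
9. P0: store L0 := 46  bus=[BusRdX,Flush]  L0: P0=M P1=I P2=I P3=I  mem[L0]=60
10. P0: store L0 := 31  bus=[-]  L0: P0=M P1=I P2=I P3=I  mem[L0]=60
11. P1: load  L1  bus=[BusRd,Flush]  L1: P0=I P1=S P2=I P3=S  mem[L1]=53
12. P3: load  L2  bus=[-]  L2: P0=I P1=I P2=S P3=S  mem[L2]=37
13. P0: store L1 := 6  bus=[BusRdX]  L1: P0=M P1=I P2=I P3=I  mem[L1]=53
14. P0: load  L0  bus=[-]  L0: P0=M P1=I P2=I P3=I  mem[L0]=60
15. P0: load  L1  bus=[-]  L1: P0=M P1=I P2=I P3=I  mem[L1]=53
16. P3: load  L2  bus=[-]  L2: P0=I P1=I P2=S P3=S  mem[L2]=37
17. P2: load  L3  bus=[-]  L3: P0=I P1=I P2=E P3=I  mem[L3]=60
18. P1: load  L1  bus=[BusRd,Flush]  L1: P0=S P1=S P2=I P3=I  mem[L1]=6
19. P1: store L3 := 89  bus=[BusRdX]  L3: P0=I P1=M P2=I P3=I  mem[L3]=60
20. P3: load  L1  bus=[BusRd]  L1: P0=S P1=S P2=I P3=S  mem[L1]=6
21. P1: load  L1  bus=[-]  L1: P0=S P1=S P2=I P3=S  mem[L1]=6

state = S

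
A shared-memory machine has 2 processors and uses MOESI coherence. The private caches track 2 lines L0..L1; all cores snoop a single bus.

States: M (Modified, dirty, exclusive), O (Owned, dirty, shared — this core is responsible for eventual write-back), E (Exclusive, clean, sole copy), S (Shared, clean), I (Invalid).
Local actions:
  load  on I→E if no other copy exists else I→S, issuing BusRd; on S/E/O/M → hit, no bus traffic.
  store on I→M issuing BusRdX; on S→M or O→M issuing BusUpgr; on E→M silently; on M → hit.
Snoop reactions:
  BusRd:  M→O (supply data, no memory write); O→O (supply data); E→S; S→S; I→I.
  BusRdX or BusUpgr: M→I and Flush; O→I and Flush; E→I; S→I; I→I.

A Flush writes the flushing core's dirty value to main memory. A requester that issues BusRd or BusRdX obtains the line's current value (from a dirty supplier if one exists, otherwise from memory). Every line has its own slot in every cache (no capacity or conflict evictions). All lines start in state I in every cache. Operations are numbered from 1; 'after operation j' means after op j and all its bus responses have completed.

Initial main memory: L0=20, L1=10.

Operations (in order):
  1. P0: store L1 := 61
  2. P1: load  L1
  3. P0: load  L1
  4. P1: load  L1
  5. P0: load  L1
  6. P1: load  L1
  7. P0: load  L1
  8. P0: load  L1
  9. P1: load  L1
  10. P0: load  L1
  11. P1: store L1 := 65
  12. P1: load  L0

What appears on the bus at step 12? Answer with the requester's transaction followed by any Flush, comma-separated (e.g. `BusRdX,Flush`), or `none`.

bus = BusRd

[1] P0: store L1 := 61 | P0:M(61), P1:I | bus: BusRdX
[2] P1: load  L1 | P0:O(61), P1:S(61) | bus: BusRd
[3] P0: load  L1 | P0:O(61), P1:S(61) | bus: none
[4] P1: load  L1 | P0:O(61), P1:S(61) | bus: none
[5] P0: load  L1 | P0:O(61), P1:S(61) | bus: none
[6] P1: load  L1 | P0:O(61), P1:S(61) | bus: none
[7] P0: load  L1 | P0:O(61), P1:S(61) | bus: none
[8] P0: load  L1 | P0:O(61), P1:S(61) | bus: none
[9] P1: load  L1 | P0:O(61), P1:S(61) | bus: none
[10] P0: load  L1 | P0:O(61), P1:S(61) | bus: none
[11] P1: store L1 := 65 | P0:I, P1:M(65) | bus: BusUpgr,Flush
[12] P1: load  L0 | P0:I, P1:E(20) | bus: BusRd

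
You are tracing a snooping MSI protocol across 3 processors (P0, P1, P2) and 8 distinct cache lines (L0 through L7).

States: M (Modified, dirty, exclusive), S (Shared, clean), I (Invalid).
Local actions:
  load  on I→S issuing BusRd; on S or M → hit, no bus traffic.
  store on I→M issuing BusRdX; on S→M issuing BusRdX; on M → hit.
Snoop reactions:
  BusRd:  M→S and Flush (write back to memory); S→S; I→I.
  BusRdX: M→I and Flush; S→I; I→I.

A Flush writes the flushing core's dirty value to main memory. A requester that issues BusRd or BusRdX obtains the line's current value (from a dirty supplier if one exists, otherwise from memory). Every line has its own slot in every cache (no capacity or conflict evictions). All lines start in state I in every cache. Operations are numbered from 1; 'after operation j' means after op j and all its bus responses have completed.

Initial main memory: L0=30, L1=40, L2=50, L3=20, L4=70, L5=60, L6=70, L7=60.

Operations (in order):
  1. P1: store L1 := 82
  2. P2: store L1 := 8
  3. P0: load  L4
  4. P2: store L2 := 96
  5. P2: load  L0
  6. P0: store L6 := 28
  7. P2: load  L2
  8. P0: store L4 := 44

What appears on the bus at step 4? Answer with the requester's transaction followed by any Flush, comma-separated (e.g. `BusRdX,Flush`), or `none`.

bus = BusRdX

[1] P1: store L1 := 82 | P0:I, P1:M(82), P2:I | bus: BusRdX
[2] P2: store L1 := 8 | P0:I, P1:I, P2:M(8) | bus: BusRdX,Flush
[3] P0: load  L4 | P0:S(70), P1:I, P2:I | bus: BusRd
[4] P2: store L2 := 96 | P0:I, P1:I, P2:M(96) | bus: BusRdX
[5] P2: load  L0 | P0:I, P1:I, P2:S(30) | bus: BusRd
[6] P0: store L6 := 28 | P0:M(28), P1:I, P2:I | bus: BusRdX
[7] P2: load  L2 | P0:I, P1:I, P2:M(96) | bus: none
[8] P0: store L4 := 44 | P0:M(44), P1:I, P2:I | bus: BusRdX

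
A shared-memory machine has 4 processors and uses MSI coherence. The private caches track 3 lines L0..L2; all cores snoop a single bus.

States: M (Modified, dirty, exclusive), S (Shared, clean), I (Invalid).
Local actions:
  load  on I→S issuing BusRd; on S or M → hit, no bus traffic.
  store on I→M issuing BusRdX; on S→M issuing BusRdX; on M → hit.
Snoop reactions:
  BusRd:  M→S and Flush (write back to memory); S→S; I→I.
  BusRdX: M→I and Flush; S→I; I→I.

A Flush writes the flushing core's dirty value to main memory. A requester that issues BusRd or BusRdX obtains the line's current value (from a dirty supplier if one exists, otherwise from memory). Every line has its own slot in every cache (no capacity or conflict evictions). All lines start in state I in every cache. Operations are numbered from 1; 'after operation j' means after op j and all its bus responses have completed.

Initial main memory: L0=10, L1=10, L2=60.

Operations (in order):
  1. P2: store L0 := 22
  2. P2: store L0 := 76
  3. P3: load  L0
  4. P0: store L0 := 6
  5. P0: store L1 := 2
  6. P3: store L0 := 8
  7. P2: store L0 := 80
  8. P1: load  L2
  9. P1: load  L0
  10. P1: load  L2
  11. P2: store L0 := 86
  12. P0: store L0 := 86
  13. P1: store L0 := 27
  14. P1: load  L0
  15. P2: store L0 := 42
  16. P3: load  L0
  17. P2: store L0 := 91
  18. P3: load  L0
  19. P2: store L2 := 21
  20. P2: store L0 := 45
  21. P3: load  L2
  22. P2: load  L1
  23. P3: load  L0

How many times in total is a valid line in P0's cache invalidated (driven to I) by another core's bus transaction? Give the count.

invalidations = 2

step 1: P2: store L0 := 22  ⟶  IIMI  (L0)  txn=BusRdX  M[L0]=10
step 2: P2: store L0 := 76  ⟶  IIMI  (L0)  txn=∅  M[L0]=10
step 3: P3: load  L0  ⟶  IISS  (L0)  txn=BusRd+Flush  M[L0]=76
step 4: P0: store L0 := 6  ⟶  MIII  (L0)  txn=BusRdX  M[L0]=76
step 5: P0: store L1 := 2  ⟶  MIII  (L1)  txn=BusRdX  M[L1]=10
step 6: P3: store L0 := 8  ⟶  IIIM  (L0)  txn=BusRdX+Flush  M[L0]=6
step 7: P2: store L0 := 80  ⟶  IIMI  (L0)  txn=BusRdX+Flush  M[L0]=8
step 8: P1: load  L2  ⟶  ISII  (L2)  txn=BusRd  M[L2]=60
step 9: P1: load  L0  ⟶  ISSI  (L0)  txn=BusRd+Flush  M[L0]=80
step 10: P1: load  L2  ⟶  ISII  (L2)  txn=∅  M[L2]=60
step 11: P2: store L0 := 86  ⟶  IIMI  (L0)  txn=BusRdX  M[L0]=80
step 12: P0: store L0 := 86  ⟶  MIII  (L0)  txn=BusRdX+Flush  M[L0]=86
step 13: P1: store L0 := 27  ⟶  IMII  (L0)  txn=BusRdX+Flush  M[L0]=86
step 14: P1: load  L0  ⟶  IMII  (L0)  txn=∅  M[L0]=86
step 15: P2: store L0 := 42  ⟶  IIMI  (L0)  txn=BusRdX+Flush  M[L0]=27
step 16: P3: load  L0  ⟶  IISS  (L0)  txn=BusRd+Flush  M[L0]=42
step 17: P2: store L0 := 91  ⟶  IIMI  (L0)  txn=BusRdX  M[L0]=42
step 18: P3: load  L0  ⟶  IISS  (L0)  txn=BusRd+Flush  M[L0]=91
step 19: P2: store L2 := 21  ⟶  IIMI  (L2)  txn=BusRdX  M[L2]=60
step 20: P2: store L0 := 45  ⟶  IIMI  (L0)  txn=BusRdX  M[L0]=91
step 21: P3: load  L2  ⟶  IISS  (L2)  txn=BusRd+Flush  M[L2]=21
step 22: P2: load  L1  ⟶  SISI  (L1)  txn=BusRd+Flush  M[L1]=2
step 23: P3: load  L0  ⟶  IISS  (L0)  txn=BusRd+Flush  M[L0]=45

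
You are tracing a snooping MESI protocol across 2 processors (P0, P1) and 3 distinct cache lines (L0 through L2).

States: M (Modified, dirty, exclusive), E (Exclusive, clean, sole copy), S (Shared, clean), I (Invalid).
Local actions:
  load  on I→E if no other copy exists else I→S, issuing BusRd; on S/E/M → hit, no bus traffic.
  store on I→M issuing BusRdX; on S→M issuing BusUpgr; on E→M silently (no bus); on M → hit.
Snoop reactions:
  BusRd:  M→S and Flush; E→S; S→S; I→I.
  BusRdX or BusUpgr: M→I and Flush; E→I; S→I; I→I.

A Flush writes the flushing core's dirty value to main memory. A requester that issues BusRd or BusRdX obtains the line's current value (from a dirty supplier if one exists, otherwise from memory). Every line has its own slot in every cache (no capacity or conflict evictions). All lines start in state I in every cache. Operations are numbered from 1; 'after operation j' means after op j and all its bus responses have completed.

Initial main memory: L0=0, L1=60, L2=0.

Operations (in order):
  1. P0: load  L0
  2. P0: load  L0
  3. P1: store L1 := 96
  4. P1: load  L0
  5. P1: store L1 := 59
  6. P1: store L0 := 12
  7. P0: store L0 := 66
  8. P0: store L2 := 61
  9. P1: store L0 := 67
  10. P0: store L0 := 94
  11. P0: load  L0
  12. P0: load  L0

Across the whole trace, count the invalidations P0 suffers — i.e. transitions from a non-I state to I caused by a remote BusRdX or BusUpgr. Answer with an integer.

1. P0: load  L0  bus=[BusRd]  L0: P0=E P1=I  mem[L0]=0
2. P0: load  L0  bus=[-]  L0: P0=E P1=I  mem[L0]=0
3. P1: store L1 := 96  bus=[BusRdX]  L1: P0=I P1=M  mem[L1]=60
4. P1: load  L0  bus=[BusRd]  L0: P0=S P1=S  mem[L0]=0
5. P1: store L1 := 59  bus=[-]  L1: P0=I P1=M  mem[L1]=60
6. P1: store L0 := 12  bus=[BusUpgr]  L0: P0=I P1=M  mem[L0]=0
7. P0: store L0 := 66  bus=[BusRdX,Flush]  L0: P0=M P1=I  mem[L0]=12
8. P0: store L2 := 61  bus=[BusRdX]  L2: P0=M P1=I  mem[L2]=0
9. P1: store L0 := 67  bus=[BusRdX,Flush]  L0: P0=I P1=M  mem[L0]=66
10. P0: store L0 := 94  bus=[BusRdX,Flush]  L0: P0=M P1=I  mem[L0]=67
11. P0: load  L0  bus=[-]  L0: P0=M P1=I  mem[L0]=67
12. P0: load  L0  bus=[-]  L0: P0=M P1=I  mem[L0]=67

invalidations = 2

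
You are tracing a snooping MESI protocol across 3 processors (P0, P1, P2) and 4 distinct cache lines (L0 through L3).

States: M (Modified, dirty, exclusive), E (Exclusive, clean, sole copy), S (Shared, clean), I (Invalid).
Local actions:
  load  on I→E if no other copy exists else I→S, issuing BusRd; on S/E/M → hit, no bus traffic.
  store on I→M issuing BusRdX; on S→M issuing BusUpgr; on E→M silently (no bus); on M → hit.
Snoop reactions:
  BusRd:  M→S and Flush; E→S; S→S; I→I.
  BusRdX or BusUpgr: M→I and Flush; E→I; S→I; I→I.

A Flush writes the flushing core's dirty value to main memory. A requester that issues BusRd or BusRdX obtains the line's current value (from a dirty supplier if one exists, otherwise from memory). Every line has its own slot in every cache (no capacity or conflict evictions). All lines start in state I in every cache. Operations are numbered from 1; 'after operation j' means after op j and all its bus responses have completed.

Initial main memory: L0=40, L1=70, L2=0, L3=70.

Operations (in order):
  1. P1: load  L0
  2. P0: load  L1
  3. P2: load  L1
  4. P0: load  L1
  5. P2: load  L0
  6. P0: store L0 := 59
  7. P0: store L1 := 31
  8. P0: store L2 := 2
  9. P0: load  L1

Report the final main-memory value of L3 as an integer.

[1] P1: load  L0 | P0:I, P1:E(40), P2:I | bus: BusRd
[2] P0: load  L1 | P0:E(70), P1:I, P2:I | bus: BusRd
[3] P2: load  L1 | P0:S(70), P1:I, P2:S(70) | bus: BusRd
[4] P0: load  L1 | P0:S(70), P1:I, P2:S(70) | bus: none
[5] P2: load  L0 | P0:I, P1:S(40), P2:S(40) | bus: BusRd
[6] P0: store L0 := 59 | P0:M(59), P1:I, P2:I | bus: BusRdX
[7] P0: store L1 := 31 | P0:M(31), P1:I, P2:I | bus: BusUpgr
[8] P0: store L2 := 2 | P0:M(2), P1:I, P2:I | bus: BusRdX
[9] P0: load  L1 | P0:M(31), P1:I, P2:I | bus: none

memory[L3] = 70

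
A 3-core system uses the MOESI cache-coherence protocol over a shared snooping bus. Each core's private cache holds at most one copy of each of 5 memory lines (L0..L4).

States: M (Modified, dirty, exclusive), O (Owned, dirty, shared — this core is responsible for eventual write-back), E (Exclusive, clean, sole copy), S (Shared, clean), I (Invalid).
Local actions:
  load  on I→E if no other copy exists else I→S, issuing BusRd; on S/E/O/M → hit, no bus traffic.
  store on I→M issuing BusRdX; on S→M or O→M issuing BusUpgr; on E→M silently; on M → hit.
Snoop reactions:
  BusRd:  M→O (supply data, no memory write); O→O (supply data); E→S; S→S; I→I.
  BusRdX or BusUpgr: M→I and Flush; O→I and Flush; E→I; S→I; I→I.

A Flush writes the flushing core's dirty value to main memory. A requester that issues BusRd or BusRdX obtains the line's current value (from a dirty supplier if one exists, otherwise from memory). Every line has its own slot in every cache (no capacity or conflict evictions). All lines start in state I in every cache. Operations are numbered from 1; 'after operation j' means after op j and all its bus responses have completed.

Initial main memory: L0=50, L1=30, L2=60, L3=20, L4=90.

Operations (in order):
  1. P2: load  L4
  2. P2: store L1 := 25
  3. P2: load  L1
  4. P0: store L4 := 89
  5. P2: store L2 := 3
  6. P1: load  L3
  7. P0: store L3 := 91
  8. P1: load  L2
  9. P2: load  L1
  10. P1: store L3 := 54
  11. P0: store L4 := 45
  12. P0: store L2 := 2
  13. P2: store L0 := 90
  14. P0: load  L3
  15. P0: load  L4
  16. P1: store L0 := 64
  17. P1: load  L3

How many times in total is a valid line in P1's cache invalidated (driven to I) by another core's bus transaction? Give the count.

step 1: P2: load  L4  ⟶  IIE  (L4)  txn=BusRd  M[L4]=90
step 2: P2: store L1 := 25  ⟶  IIM  (L1)  txn=BusRdX  M[L1]=30
step 3: P2: load  L1  ⟶  IIM  (L1)  txn=∅  M[L1]=30
step 4: P0: store L4 := 89  ⟶  MII  (L4)  txn=BusRdX  M[L4]=90
step 5: P2: store L2 := 3  ⟶  IIM  (L2)  txn=BusRdX  M[L2]=60
step 6: P1: load  L3  ⟶  IEI  (L3)  txn=BusRd  M[L3]=20
step 7: P0: store L3 := 91  ⟶  MII  (L3)  txn=BusRdX  M[L3]=20
step 8: P1: load  L2  ⟶  ISO  (L2)  txn=BusRd  M[L2]=60
step 9: P2: load  L1  ⟶  IIM  (L1)  txn=∅  M[L1]=30
step 10: P1: store L3 := 54  ⟶  IMI  (L3)  txn=BusRdX+Flush  M[L3]=91
step 11: P0: store L4 := 45  ⟶  MII  (L4)  txn=∅  M[L4]=90
step 12: P0: store L2 := 2  ⟶  MII  (L2)  txn=BusRdX+Flush  M[L2]=3
step 13: P2: store L0 := 90  ⟶  IIM  (L0)  txn=BusRdX  M[L0]=50
step 14: P0: load  L3  ⟶  SOI  (L3)  txn=BusRd  M[L3]=91
step 15: P0: load  L4  ⟶  MII  (L4)  txn=∅  M[L4]=90
step 16: P1: store L0 := 64  ⟶  IMI  (L0)  txn=BusRdX+Flush  M[L0]=90
step 17: P1: load  L3  ⟶  SOI  (L3)  txn=∅  M[L3]=91

invalidations = 2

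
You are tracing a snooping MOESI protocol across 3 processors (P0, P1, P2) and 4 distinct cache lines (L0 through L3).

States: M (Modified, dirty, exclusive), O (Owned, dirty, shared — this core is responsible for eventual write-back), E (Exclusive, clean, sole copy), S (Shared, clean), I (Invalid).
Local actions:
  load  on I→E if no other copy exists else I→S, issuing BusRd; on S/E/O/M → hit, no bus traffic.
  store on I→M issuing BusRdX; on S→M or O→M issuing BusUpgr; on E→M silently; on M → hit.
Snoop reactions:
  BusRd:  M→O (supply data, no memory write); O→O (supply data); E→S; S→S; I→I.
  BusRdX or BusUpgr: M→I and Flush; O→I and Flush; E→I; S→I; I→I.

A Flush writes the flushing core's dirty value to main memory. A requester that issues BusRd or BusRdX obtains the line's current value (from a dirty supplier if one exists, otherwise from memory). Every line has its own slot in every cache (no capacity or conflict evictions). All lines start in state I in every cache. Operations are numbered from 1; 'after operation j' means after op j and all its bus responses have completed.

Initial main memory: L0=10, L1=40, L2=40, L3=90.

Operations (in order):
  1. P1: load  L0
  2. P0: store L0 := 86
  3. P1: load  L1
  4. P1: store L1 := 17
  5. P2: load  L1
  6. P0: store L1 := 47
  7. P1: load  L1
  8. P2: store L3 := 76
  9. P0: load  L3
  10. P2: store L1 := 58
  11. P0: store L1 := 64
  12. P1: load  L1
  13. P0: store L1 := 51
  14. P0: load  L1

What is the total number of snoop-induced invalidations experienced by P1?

[1] P1: load  L0 | P0:I, P1:E(10), P2:I | bus: BusRd
[2] P0: store L0 := 86 | P0:M(86), P1:I, P2:I | bus: BusRdX
[3] P1: load  L1 | P0:I, P1:E(40), P2:I | bus: BusRd
[4] P1: store L1 := 17 | P0:I, P1:M(17), P2:I | bus: none
[5] P2: load  L1 | P0:I, P1:O(17), P2:S(17) | bus: BusRd
[6] P0: store L1 := 47 | P0:M(47), P1:I, P2:I | bus: BusRdX,Flush
[7] P1: load  L1 | P0:O(47), P1:S(47), P2:I | bus: BusRd
[8] P2: store L3 := 76 | P0:I, P1:I, P2:M(76) | bus: BusRdX
[9] P0: load  L3 | P0:S(76), P1:I, P2:O(76) | bus: BusRd
[10] P2: store L1 := 58 | P0:I, P1:I, P2:M(58) | bus: BusRdX,Flush
[11] P0: store L1 := 64 | P0:M(64), P1:I, P2:I | bus: BusRdX,Flush
[12] P1: load  L1 | P0:O(64), P1:S(64), P2:I | bus: BusRd
[13] P0: store L1 := 51 | P0:M(51), P1:I, P2:I | bus: BusUpgr
[14] P0: load  L1 | P0:M(51), P1:I, P2:I | bus: none

invalidations = 4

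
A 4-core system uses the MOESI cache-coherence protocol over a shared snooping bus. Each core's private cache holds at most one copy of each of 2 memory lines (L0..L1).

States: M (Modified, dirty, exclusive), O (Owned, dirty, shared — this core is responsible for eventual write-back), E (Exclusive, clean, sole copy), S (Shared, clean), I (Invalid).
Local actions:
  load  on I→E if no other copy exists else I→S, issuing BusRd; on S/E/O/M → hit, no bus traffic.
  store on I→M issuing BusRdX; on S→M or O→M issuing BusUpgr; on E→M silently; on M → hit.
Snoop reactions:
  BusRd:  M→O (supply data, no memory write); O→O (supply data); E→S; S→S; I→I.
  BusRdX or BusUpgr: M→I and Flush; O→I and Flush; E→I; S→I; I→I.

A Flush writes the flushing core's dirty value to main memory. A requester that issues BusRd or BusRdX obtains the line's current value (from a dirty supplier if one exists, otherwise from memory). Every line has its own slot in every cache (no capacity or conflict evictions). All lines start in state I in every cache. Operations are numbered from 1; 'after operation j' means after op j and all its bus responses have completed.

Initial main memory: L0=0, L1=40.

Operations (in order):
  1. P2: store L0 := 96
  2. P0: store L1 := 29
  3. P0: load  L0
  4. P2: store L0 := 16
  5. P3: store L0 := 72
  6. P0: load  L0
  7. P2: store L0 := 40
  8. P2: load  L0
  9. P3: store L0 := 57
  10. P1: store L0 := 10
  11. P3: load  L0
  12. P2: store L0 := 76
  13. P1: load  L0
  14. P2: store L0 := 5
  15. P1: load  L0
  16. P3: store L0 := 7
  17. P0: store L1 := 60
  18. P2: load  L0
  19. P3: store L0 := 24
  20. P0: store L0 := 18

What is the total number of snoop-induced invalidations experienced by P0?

invalidations = 2

[1] P2: store L0 := 96 | P0:I, P1:I, P2:M(96), P3:I | bus: BusRdX
[2] P0: store L1 := 29 | P0:M(29), P1:I, P2:I, P3:I | bus: BusRdX
[3] P0: load  L0 | P0:S(96), P1:I, P2:O(96), P3:I | bus: BusRd
[4] P2: store L0 := 16 | P0:I, P1:I, P2:M(16), P3:I | bus: BusUpgr
[5] P3: store L0 := 72 | P0:I, P1:I, P2:I, P3:M(72) | bus: BusRdX,Flush
[6] P0: load  L0 | P0:S(72), P1:I, P2:I, P3:O(72) | bus: BusRd
[7] P2: store L0 := 40 | P0:I, P1:I, P2:M(40), P3:I | bus: BusRdX,Flush
[8] P2: load  L0 | P0:I, P1:I, P2:M(40), P3:I | bus: none
[9] P3: store L0 := 57 | P0:I, P1:I, P2:I, P3:M(57) | bus: BusRdX,Flush
[10] P1: store L0 := 10 | P0:I, P1:M(10), P2:I, P3:I | bus: BusRdX,Flush
[11] P3: load  L0 | P0:I, P1:O(10), P2:I, P3:S(10) | bus: BusRd
[12] P2: store L0 := 76 | P0:I, P1:I, P2:M(76), P3:I | bus: BusRdX,Flush
[13] P1: load  L0 | P0:I, P1:S(76), P2:O(76), P3:I | bus: BusRd
[14] P2: store L0 := 5 | P0:I, P1:I, P2:M(5), P3:I | bus: BusUpgr
[15] P1: load  L0 | P0:I, P1:S(5), P2:O(5), P3:I | bus: BusRd
[16] P3: store L0 := 7 | P0:I, P1:I, P2:I, P3:M(7) | bus: BusRdX,Flush
[17] P0: store L1 := 60 | P0:M(60), P1:I, P2:I, P3:I | bus: none
[18] P2: load  L0 | P0:I, P1:I, P2:S(7), P3:O(7) | bus: BusRd
[19] P3: store L0 := 24 | P0:I, P1:I, P2:I, P3:M(24) | bus: BusUpgr
[20] P0: store L0 := 18 | P0:M(18), P1:I, P2:I, P3:I | bus: BusRdX,Flush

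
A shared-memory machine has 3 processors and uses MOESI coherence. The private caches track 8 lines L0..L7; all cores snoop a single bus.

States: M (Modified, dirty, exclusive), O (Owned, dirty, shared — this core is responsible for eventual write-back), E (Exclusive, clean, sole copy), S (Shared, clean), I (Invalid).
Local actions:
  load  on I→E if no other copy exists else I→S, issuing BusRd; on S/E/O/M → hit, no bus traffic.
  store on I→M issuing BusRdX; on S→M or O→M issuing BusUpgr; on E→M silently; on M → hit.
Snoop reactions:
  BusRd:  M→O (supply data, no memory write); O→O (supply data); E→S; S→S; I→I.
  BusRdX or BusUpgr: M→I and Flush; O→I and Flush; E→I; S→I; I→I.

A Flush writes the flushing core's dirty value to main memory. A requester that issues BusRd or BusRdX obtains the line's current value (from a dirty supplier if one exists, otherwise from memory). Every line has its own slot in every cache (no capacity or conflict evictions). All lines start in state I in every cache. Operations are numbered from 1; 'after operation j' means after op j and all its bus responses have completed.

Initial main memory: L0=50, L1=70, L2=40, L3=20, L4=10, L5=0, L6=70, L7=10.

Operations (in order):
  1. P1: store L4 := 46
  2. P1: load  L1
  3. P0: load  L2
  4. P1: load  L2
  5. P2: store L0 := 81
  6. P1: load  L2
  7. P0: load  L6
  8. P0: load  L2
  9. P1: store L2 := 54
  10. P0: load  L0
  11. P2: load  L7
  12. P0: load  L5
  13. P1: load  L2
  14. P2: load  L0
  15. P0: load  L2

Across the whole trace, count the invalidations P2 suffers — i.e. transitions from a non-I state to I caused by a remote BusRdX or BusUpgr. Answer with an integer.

1. P1: store L4 := 46  bus=[BusRdX]  L4: P0=I P1=M P2=I  mem[L4]=10
2. P1: load  L1  bus=[BusRd]  L1: P0=I P1=E P2=I  mem[L1]=70
3. P0: load  L2  bus=[BusRd]  L2: P0=E P1=I P2=I  mem[L2]=40
4. P1: load  L2  bus=[BusRd]  L2: P0=S P1=S P2=I  mem[L2]=40
5. P2: store L0 := 81  bus=[BusRdX]  L0: P0=I P1=I P2=M  mem[L0]=50
6. P1: load  L2  bus=[-]  L2: P0=S P1=S P2=I  mem[L2]=40
7. P0: load  L6  bus=[BusRd]  L6: P0=E P1=I P2=I  mem[L6]=70
8. P0: load  L2  bus=[-]  L2: P0=S P1=S P2=I  mem[L2]=40
9. P1: store L2 := 54  bus=[BusUpgr]  L2: P0=I P1=M P2=I  mem[L2]=40
10. P0: load  L0  bus=[BusRd]  L0: P0=S P1=I P2=O  mem[L0]=50
11. P2: load  L7  bus=[BusRd]  L7: P0=I P1=I P2=E  mem[L7]=10
12. P0: load  L5  bus=[BusRd]  L5: P0=E P1=I P2=I  mem[L5]=0
13. P1: load  L2  bus=[-]  L2: P0=I P1=M P2=I  mem[L2]=40
14. P2: load  L0  bus=[-]  L0: P0=S P1=I P2=O  mem[L0]=50
15. P0: load  L2  bus=[BusRd]  L2: P0=S P1=O P2=I  mem[L2]=40

invalidations = 0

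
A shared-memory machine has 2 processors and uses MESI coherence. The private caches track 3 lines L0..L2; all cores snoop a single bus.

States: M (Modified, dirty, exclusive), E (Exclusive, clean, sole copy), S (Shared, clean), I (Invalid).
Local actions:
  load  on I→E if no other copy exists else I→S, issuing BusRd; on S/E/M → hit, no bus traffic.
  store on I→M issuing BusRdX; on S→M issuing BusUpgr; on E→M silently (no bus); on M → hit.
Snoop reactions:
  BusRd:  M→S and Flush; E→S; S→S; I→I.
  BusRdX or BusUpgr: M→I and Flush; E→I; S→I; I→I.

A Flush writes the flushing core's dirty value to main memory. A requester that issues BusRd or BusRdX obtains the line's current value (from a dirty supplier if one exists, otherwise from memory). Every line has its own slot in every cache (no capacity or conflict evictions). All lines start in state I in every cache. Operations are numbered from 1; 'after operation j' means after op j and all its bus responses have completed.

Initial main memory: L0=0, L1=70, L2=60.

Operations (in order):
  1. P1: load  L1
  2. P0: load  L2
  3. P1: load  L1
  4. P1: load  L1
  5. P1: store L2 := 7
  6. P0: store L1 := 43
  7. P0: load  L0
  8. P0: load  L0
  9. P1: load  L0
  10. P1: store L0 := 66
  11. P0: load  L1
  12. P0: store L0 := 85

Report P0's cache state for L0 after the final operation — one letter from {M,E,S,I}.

step 1: P1: load  L1  ⟶  IE  (L1)  txn=BusRd  M[L1]=70
step 2: P0: load  L2  ⟶  EI  (L2)  txn=BusRd  M[L2]=60
step 3: P1: load  L1  ⟶  IE  (L1)  txn=∅  M[L1]=70
step 4: P1: load  L1  ⟶  IE  (L1)  txn=∅  M[L1]=70
step 5: P1: store L2 := 7  ⟶  IM  (L2)  txn=BusRdX  M[L2]=60
step 6: P0: store L1 := 43  ⟶  MI  (L1)  txn=BusRdX  M[L1]=70
step 7: P0: load  L0  ⟶  EI  (L0)  txn=BusRd  M[L0]=0
step 8: P0: load  L0  ⟶  EI  (L0)  txn=∅  M[L0]=0
step 9: P1: load  L0  ⟶  SS  (L0)  txn=BusRd  M[L0]=0
step 10: P1: store L0 := 66  ⟶  IM  (L0)  txn=BusUpgr  M[L0]=0
step 11: P0: load  L1  ⟶  MI  (L1)  txn=∅  M[L1]=70
step 12: P0: store L0 := 85  ⟶  MI  (L0)  txn=BusRdX+Flush  M[L0]=66

state = M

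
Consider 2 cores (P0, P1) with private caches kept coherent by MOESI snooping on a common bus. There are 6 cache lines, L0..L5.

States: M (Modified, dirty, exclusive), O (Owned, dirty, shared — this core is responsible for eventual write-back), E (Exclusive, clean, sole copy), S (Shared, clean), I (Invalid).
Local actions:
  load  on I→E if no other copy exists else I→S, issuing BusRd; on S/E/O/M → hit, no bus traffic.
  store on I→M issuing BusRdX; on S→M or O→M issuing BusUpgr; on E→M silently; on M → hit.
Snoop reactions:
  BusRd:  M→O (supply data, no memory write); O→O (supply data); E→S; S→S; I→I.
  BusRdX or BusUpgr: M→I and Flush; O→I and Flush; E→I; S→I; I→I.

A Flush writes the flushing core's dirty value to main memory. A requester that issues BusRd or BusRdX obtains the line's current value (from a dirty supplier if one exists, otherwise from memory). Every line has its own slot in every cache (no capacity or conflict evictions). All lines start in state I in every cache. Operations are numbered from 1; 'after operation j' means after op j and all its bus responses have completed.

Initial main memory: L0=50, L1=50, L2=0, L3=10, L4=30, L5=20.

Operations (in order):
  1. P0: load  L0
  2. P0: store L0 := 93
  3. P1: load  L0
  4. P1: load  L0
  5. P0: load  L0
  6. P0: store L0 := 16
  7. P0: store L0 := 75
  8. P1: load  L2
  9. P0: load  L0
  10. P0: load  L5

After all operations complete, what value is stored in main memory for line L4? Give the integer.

step 1: P0: load  L0  ⟶  EI  (L0)  txn=BusRd  M[L0]=50
step 2: P0: store L0 := 93  ⟶  MI  (L0)  txn=∅  M[L0]=50
step 3: P1: load  L0  ⟶  OS  (L0)  txn=BusRd  M[L0]=50
step 4: P1: load  L0  ⟶  OS  (L0)  txn=∅  M[L0]=50
step 5: P0: load  L0  ⟶  OS  (L0)  txn=∅  M[L0]=50
step 6: P0: store L0 := 16  ⟶  MI  (L0)  txn=BusUpgr  M[L0]=50
step 7: P0: store L0 := 75  ⟶  MI  (L0)  txn=∅  M[L0]=50
step 8: P1: load  L2  ⟶  IE  (L2)  txn=BusRd  M[L2]=0
step 9: P0: load  L0  ⟶  MI  (L0)  txn=∅  M[L0]=50
step 10: P0: load  L5  ⟶  EI  (L5)  txn=BusRd  M[L5]=20

memory[L4] = 30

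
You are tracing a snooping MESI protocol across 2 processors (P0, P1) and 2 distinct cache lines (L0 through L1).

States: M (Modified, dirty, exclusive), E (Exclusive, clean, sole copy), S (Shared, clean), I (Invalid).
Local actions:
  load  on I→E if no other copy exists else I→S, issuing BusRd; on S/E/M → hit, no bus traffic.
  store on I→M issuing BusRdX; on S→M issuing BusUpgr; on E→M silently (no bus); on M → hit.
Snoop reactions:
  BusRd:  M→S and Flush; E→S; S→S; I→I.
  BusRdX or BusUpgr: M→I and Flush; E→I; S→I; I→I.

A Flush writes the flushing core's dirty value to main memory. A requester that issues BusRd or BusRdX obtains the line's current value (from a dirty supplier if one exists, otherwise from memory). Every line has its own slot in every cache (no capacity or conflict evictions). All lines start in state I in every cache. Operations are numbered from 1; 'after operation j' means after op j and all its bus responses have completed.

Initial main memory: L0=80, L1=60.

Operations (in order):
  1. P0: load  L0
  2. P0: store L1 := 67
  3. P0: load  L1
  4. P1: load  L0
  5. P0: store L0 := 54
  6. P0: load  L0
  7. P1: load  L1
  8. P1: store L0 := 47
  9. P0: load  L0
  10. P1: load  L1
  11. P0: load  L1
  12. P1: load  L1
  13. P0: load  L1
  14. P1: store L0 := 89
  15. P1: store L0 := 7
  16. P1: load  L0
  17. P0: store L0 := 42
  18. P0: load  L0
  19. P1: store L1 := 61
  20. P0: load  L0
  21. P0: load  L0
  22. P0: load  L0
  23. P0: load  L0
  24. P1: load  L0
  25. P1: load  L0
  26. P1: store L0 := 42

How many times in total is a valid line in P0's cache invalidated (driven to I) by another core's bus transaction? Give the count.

[1] P0: load  L0 | P0:E(80), P1:I | bus: BusRd
[2] P0: store L1 := 67 | P0:M(67), P1:I | bus: BusRdX
[3] P0: load  L1 | P0:M(67), P1:I | bus: none
[4] P1: load  L0 | P0:S(80), P1:S(80) | bus: BusRd
[5] P0: store L0 := 54 | P0:M(54), P1:I | bus: BusUpgr
[6] P0: load  L0 | P0:M(54), P1:I | bus: none
[7] P1: load  L1 | P0:S(67), P1:S(67) | bus: BusRd,Flush
[8] P1: store L0 := 47 | P0:I, P1:M(47) | bus: BusRdX,Flush
[9] P0: load  L0 | P0:S(47), P1:S(47) | bus: BusRd,Flush
[10] P1: load  L1 | P0:S(67), P1:S(67) | bus: none
[11] P0: load  L1 | P0:S(67), P1:S(67) | bus: none
[12] P1: load  L1 | P0:S(67), P1:S(67) | bus: none
[13] P0: load  L1 | P0:S(67), P1:S(67) | bus: none
[14] P1: store L0 := 89 | P0:I, P1:M(89) | bus: BusUpgr
[15] P1: store L0 := 7 | P0:I, P1:M(7) | bus: none
[16] P1: load  L0 | P0:I, P1:M(7) | bus: none
[17] P0: store L0 := 42 | P0:M(42), P1:I | bus: BusRdX,Flush
[18] P0: load  L0 | P0:M(42), P1:I | bus: none
[19] P1: store L1 := 61 | P0:I, P1:M(61) | bus: BusUpgr
[20] P0: load  L0 | P0:M(42), P1:I | bus: none
[21] P0: load  L0 | P0:M(42), P1:I | bus: none
[22] P0: load  L0 | P0:M(42), P1:I | bus: none
[23] P0: load  L0 | P0:M(42), P1:I | bus: none
[24] P1: load  L0 | P0:S(42), P1:S(42) | bus: BusRd,Flush
[25] P1: load  L0 | P0:S(42), P1:S(42) | bus: none
[26] P1: store L0 := 42 | P0:I, P1:M(42) | bus: BusUpgr

invalidations = 4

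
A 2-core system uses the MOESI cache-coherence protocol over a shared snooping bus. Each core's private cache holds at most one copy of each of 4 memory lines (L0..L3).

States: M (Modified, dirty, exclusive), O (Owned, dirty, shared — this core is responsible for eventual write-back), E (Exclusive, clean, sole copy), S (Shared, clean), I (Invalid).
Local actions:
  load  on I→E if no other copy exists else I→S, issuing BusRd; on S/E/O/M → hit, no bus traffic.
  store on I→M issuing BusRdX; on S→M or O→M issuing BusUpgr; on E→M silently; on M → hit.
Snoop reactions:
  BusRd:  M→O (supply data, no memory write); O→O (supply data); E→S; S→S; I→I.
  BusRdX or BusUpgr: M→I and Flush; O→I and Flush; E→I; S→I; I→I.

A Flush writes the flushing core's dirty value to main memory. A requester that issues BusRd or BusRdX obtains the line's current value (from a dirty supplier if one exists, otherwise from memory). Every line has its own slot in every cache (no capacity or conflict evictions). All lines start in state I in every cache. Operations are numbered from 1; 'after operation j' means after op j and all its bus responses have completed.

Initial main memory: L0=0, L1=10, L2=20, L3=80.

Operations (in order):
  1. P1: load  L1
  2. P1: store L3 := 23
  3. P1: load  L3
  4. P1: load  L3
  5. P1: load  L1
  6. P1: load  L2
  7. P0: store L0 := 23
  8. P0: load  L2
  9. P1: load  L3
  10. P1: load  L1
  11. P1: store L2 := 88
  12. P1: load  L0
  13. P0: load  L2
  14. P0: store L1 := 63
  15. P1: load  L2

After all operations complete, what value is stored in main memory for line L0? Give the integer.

1. P1: load  L1  bus=[BusRd]  L1: P0=I P1=E  mem[L1]=10
2. P1: store L3 := 23  bus=[BusRdX]  L3: P0=I P1=M  mem[L3]=80
3. P1: load  L3  bus=[-]  L3: P0=I P1=M  mem[L3]=80
4. P1: load  L3  bus=[-]  L3: P0=I P1=M  mem[L3]=80
5. P1: load  L1  bus=[-]  L1: P0=I P1=E  mem[L1]=10
6. P1: load  L2  bus=[BusRd]  L2: P0=I P1=E  mem[L2]=20
7. P0: store L0 := 23  bus=[BusRdX]  L0: P0=M P1=I  mem[L0]=0
8. P0: load  L2  bus=[BusRd]  L2: P0=S P1=S  mem[L2]=20
9. P1: load  L3  bus=[-]  L3: P0=I P1=M  mem[L3]=80
10. P1: load  L1  bus=[-]  L1: P0=I P1=E  mem[L1]=10
11. P1: store L2 := 88  bus=[BusUpgr]  L2: P0=I P1=M  mem[L2]=20
12. P1: load  L0  bus=[BusRd]  L0: P0=O P1=S  mem[L0]=0
13. P0: load  L2  bus=[BusRd]  L2: P0=S P1=O  mem[L2]=20
14. P0: store L1 := 63  bus=[BusRdX]  L1: P0=M P1=I  mem[L1]=10
15. P1: load  L2  bus=[-]  L2: P0=S P1=O  mem[L2]=20

memory[L0] = 0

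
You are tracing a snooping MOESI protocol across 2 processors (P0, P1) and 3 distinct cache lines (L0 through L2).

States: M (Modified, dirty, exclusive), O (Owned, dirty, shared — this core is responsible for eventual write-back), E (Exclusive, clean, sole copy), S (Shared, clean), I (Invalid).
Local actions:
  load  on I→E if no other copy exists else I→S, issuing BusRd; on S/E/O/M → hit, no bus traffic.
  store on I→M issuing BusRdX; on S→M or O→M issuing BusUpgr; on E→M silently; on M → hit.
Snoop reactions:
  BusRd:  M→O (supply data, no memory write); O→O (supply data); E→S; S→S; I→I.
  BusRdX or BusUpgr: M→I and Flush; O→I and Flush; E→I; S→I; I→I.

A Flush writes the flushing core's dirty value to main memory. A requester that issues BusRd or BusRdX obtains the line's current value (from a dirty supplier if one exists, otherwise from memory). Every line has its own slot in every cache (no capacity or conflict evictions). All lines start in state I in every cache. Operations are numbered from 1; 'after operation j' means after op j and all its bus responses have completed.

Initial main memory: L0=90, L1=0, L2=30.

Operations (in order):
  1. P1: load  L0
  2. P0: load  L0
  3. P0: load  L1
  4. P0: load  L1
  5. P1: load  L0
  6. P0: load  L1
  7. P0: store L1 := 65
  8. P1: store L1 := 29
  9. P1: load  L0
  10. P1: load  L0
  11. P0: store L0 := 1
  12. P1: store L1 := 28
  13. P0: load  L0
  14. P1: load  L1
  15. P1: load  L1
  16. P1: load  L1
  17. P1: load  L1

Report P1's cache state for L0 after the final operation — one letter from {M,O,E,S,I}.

state = I

[1] P1: load  L0 | P0:I, P1:E(90) | bus: BusRd
[2] P0: load  L0 | P0:S(90), P1:S(90) | bus: BusRd
[3] P0: load  L1 | P0:E(0), P1:I | bus: BusRd
[4] P0: load  L1 | P0:E(0), P1:I | bus: none
[5] P1: load  L0 | P0:S(90), P1:S(90) | bus: none
[6] P0: load  L1 | P0:E(0), P1:I | bus: none
[7] P0: store L1 := 65 | P0:M(65), P1:I | bus: none
[8] P1: store L1 := 29 | P0:I, P1:M(29) | bus: BusRdX,Flush
[9] P1: load  L0 | P0:S(90), P1:S(90) | bus: none
[10] P1: load  L0 | P0:S(90), P1:S(90) | bus: none
[11] P0: store L0 := 1 | P0:M(1), P1:I | bus: BusUpgr
[12] P1: store L1 := 28 | P0:I, P1:M(28) | bus: none
[13] P0: load  L0 | P0:M(1), P1:I | bus: none
[14] P1: load  L1 | P0:I, P1:M(28) | bus: none
[15] P1: load  L1 | P0:I, P1:M(28) | bus: none
[16] P1: load  L1 | P0:I, P1:M(28) | bus: none
[17] P1: load  L1 | P0:I, P1:M(28) | bus: none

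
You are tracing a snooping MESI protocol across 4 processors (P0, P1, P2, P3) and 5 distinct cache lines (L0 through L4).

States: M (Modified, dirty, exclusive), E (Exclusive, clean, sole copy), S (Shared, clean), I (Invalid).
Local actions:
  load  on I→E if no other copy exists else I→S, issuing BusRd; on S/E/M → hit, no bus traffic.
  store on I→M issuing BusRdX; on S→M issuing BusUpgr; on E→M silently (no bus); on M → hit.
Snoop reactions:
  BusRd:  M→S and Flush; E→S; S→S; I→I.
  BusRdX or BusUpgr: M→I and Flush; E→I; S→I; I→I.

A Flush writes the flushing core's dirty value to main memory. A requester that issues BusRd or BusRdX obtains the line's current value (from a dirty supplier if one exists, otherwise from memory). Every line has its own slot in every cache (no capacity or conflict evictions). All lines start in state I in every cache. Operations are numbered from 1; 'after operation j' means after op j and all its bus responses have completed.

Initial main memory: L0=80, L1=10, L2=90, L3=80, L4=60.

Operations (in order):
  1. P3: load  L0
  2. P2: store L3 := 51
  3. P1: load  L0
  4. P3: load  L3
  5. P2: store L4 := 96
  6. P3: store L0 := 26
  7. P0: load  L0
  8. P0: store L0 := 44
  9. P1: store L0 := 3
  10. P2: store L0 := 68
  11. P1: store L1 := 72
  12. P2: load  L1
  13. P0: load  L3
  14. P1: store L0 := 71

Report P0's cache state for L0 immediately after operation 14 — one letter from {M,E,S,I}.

state = I

  op1 P3: load  L0 → I/I/I/E on L0; bus BusRd; mem=80
  op2 P2: store L3 := 51 → I/I/M/I on L3; bus BusRdX; mem=80
  op3 P1: load  L0 → I/S/I/S on L0; bus BusRd; mem=80
  op4 P3: load  L3 → I/I/S/S on L3; bus BusRd Flush; mem=51
  op5 P2: store L4 := 96 → I/I/M/I on L4; bus BusRdX; mem=60
  op6 P3: store L0 := 26 → I/I/I/M on L0; bus BusUpgr; mem=80
  op7 P0: load  L0 → S/I/I/S on L0; bus BusRd Flush; mem=26
  op8 P0: store L0 := 44 → M/I/I/I on L0; bus BusUpgr; mem=26
  op9 P1: store L0 := 3 → I/M/I/I on L0; bus BusRdX Flush; mem=44
  op10 P2: store L0 := 68 → I/I/M/I on L0; bus BusRdX Flush; mem=3
  op11 P1: store L1 := 72 → I/M/I/I on L1; bus BusRdX; mem=10
  op12 P2: load  L1 → I/S/S/I on L1; bus BusRd Flush; mem=72
  op13 P0: load  L3 → S/I/S/S on L3; bus BusRd; mem=51
  op14 P1: store L0 := 71 → I/M/I/I on L0; bus BusRdX Flush; mem=68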